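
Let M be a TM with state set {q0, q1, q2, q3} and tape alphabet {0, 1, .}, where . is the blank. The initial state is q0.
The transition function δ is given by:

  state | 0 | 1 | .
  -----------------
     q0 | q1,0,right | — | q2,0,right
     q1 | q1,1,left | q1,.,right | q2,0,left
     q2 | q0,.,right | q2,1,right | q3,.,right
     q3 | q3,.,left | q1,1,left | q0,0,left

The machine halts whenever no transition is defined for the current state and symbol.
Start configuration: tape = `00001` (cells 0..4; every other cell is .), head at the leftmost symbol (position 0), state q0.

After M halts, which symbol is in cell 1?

q0 | ...[0]0001.   read 0 → write 0, move right, go to q1
q1 | ...0[0]001.   read 0 → write 1, move left, go to q1
q1 | ...[0]1001.   read 0 → write 1, move left, go to q1
q1 | ..[.]11001.   read . → write 0, move left, go to q2
q2 | .[.]011001.   read . → write ., move right, go to q3
q3 | ..[0]11001.   read 0 → write ., move left, go to q3
q3 | .[.].11001.   read . → write 0, move left, go to q0
q0 | [.]0.11001.   read . → write 0, move right, go to q2
q2 | 0[0].11001.   read 0 → write ., move right, go to q0
q0 | 0.[.]11001.   read . → write 0, move right, go to q2
q2 | 0.0[1]1001.   read 1 → write 1, move right, go to q2
q2 | 0.01[1]001.   read 1 → write 1, move right, go to q2
q2 | 0.011[0]01.   read 0 → write ., move right, go to q0
q0 | 0.011.[0]1.   read 0 → write 0, move right, go to q1
q1 | 0.011.0[1].   read 1 → write ., move right, go to q1
q1 | 0.011.0.[.]   read . → write 0, move left, go to q2
q2 | 0.011.0[.]0   read . → write ., move right, go to q3
q3 | 0.011.0.[0]   read 0 → write ., move left, go to q3
q3 | 0.011.0[.].   read . → write 0, move left, go to q0
q0 | 0.011.[0]0.   read 0 → write 0, move right, go to q1
q1 | 0.011.0[0].   read 0 → write 1, move left, go to q1
q1 | 0.011.[0]1.   read 0 → write 1, move left, go to q1
q1 | 0.011[.]11.   read . → write 0, move left, go to q2
q2 | 0.01[1]011.   read 1 → write 1, move right, go to q2
q2 | 0.011[0]11.   read 0 → write ., move right, go to q0
q0 | 0.011.[1]1.
Cell 1 holds 1 when M halts.

1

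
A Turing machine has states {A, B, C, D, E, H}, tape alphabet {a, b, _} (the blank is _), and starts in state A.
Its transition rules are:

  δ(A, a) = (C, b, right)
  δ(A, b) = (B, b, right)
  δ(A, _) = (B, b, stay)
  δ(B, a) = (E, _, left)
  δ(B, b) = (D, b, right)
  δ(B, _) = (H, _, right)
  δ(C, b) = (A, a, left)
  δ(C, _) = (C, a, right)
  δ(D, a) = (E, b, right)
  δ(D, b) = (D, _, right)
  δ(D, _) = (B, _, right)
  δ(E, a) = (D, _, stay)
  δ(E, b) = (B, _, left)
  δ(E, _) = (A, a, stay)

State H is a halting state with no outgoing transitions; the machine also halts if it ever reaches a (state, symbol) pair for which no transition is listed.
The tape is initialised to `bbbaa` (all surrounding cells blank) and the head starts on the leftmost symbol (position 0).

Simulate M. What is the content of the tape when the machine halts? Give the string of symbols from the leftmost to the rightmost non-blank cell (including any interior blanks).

state=A head=0 tape=[b]bbaa__   (A,b)→(B,b,right)
state=B head=1 tape=b[b]baa__   (B,b)→(D,b,right)
state=D head=2 tape=bb[b]aa__   (D,b)→(D,_,right)
state=D head=3 tape=bb_[a]a__   (D,a)→(E,b,right)
state=E head=4 tape=bb_b[a]__   (E,a)→(D,_,stay)
state=D head=4 tape=bb_b[_]__   (D,_)→(B,_,right)
state=B head=5 tape=bb_b_[_]_   (B,_)→(H,_,right)
state=H head=6 tape=bb_b__[_]
The non-blank tape span at halt is bb_b.

bb_b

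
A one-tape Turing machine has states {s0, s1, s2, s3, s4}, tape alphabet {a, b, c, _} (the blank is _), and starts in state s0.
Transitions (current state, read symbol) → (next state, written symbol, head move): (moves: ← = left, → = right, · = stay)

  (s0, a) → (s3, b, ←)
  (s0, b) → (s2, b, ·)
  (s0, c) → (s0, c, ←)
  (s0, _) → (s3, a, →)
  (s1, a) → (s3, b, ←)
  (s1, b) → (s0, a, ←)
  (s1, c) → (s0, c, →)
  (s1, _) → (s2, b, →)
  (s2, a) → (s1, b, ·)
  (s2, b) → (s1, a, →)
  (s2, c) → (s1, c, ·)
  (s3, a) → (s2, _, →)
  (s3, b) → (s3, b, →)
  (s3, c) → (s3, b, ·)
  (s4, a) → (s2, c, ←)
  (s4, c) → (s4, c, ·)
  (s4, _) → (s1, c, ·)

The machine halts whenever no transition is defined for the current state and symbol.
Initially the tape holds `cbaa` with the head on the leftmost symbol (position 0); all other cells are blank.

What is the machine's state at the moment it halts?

s2

s0 | _[c]baa_   read c → write c, move ←, go to s0
s0 | [_]cbaa_   read _ → write a, move →, go to s3
s3 | a[c]baa_   read c → write b, move ·, go to s3
s3 | a[b]baa_   read b → write b, move →, go to s3
s3 | ab[b]aa_   read b → write b, move →, go to s3
s3 | abb[a]a_   read a → write _, move →, go to s2
s2 | abb_[a]_   read a → write b, move ·, go to s1
s1 | abb_[b]_   read b → write a, move ←, go to s0
s0 | abb[_]a_   read _ → write a, move →, go to s3
s3 | abba[a]_   read a → write _, move →, go to s2
s2 | abba_[_]
No transition is defined for (s2, _); M halts in state s2.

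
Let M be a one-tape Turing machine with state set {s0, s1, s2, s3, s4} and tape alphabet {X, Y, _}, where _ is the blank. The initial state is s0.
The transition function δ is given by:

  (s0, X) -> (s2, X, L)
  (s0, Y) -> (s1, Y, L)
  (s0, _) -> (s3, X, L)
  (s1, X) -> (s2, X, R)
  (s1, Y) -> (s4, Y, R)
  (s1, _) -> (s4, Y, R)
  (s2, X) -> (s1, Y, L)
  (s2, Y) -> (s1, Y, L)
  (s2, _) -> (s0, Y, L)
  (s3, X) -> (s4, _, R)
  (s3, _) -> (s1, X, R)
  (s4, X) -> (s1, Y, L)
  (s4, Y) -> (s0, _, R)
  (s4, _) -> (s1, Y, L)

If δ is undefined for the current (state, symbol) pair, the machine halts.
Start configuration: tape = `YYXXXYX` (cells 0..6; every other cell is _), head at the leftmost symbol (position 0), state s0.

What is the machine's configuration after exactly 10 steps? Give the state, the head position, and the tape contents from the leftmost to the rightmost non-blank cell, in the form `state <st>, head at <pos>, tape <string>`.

state s4, head at 0, tape YYYXXXYX

s0 | _[Y]YXXXYX   read Y → write Y, move L, go to s1
s1 | [_]YYXXXYX   read _ → write Y, move R, go to s4
s4 | Y[Y]YXXXYX   read Y → write _, move R, go to s0
s0 | Y_[Y]XXXYX   read Y → write Y, move L, go to s1
s1 | Y[_]YXXXYX   read _ → write Y, move R, go to s4
s4 | YY[Y]XXXYX   read Y → write _, move R, go to s0
s0 | YY_[X]XXYX   read X → write X, move L, go to s2
s2 | YY[_]XXXYX   read _ → write Y, move L, go to s0
s0 | Y[Y]YXXXYX   read Y → write Y, move L, go to s1
s1 | [Y]YYXXXYX   read Y → write Y, move R, go to s4
s4 | Y[Y]YXXXYX
After 10 steps: state s4, head at 0, tape YYYXXXYX.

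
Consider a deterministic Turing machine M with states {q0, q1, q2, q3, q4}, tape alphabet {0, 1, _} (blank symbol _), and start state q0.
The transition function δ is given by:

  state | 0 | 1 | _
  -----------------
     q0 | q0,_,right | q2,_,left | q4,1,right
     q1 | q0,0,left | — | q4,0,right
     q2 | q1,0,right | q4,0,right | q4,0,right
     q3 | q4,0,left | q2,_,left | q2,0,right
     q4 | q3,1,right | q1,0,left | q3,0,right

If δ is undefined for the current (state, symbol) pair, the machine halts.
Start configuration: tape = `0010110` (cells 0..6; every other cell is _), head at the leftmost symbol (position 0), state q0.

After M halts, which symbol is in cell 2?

q0 | [0]010110   read 0 → write _, move right, go to q0
q0 | _[0]10110   read 0 → write _, move right, go to q0
q0 | __[1]0110   read 1 → write _, move left, go to q2
q2 | _[_]_0110   read _ → write 0, move right, go to q4
q4 | _0[_]0110   read _ → write 0, move right, go to q3
q3 | _00[0]110   read 0 → write 0, move left, go to q4
q4 | _0[0]0110   read 0 → write 1, move right, go to q3
q3 | _01[0]110   read 0 → write 0, move left, go to q4
q4 | _0[1]0110   read 1 → write 0, move left, go to q1
q1 | _[0]00110   read 0 → write 0, move left, go to q0
q0 | [_]000110   read _ → write 1, move right, go to q4
q4 | 1[0]00110   read 0 → write 1, move right, go to q3
q3 | 11[0]0110   read 0 → write 0, move left, go to q4
q4 | 1[1]00110   read 1 → write 0, move left, go to q1
q1 | [1]000110
Cell 2 holds 0 when M halts.

0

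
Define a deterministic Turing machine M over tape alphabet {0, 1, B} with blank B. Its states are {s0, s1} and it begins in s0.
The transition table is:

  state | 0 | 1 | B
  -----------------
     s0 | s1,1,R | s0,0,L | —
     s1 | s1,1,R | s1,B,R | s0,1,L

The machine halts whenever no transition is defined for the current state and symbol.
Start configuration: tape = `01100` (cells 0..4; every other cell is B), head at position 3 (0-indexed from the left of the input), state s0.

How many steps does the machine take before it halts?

s0 | 011[0]0BB   read 0 → write 1, move R, go to s1
s1 | 0111[0]BB   read 0 → write 1, move R, go to s1
s1 | 01111[B]B   read B → write 1, move L, go to s0
s0 | 0111[1]1B   read 1 → write 0, move L, go to s0
s0 | 011[1]01B   read 1 → write 0, move L, go to s0
s0 | 01[1]001B   read 1 → write 0, move L, go to s0
s0 | 0[1]0001B   read 1 → write 0, move L, go to s0
s0 | [0]00001B   read 0 → write 1, move R, go to s1
s1 | 1[0]0001B   read 0 → write 1, move R, go to s1
s1 | 11[0]001B   read 0 → write 1, move R, go to s1
s1 | 111[0]01B   read 0 → write 1, move R, go to s1
s1 | 1111[0]1B   read 0 → write 1, move R, go to s1
s1 | 11111[1]B   read 1 → write B, move R, go to s1
s1 | 11111B[B]   read B → write 1, move L, go to s0
s0 | 11111[B]1
M halts after 14 transitions.

14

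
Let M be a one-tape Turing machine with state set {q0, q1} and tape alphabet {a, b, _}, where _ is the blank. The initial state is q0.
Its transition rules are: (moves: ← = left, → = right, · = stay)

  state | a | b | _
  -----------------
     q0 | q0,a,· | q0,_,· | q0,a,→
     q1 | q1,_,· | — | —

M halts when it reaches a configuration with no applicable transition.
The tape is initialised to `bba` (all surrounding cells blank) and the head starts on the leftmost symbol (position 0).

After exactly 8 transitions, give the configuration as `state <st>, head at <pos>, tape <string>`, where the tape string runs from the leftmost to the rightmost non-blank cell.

state=q0 head=0 tape=[b]ba   (q0,b)→(q0,_,·)
state=q0 head=0 tape=[_]ba   (q0,_)→(q0,a,→)
state=q0 head=1 tape=a[b]a   (q0,b)→(q0,_,·)
state=q0 head=1 tape=a[_]a   (q0,_)→(q0,a,→)
state=q0 head=2 tape=aa[a]   (q0,a)→(q0,a,·)
state=q0 head=2 tape=aa[a]   (q0,a)→(q0,a,·)
state=q0 head=2 tape=aa[a]   (q0,a)→(q0,a,·)
state=q0 head=2 tape=aa[a]   (q0,a)→(q0,a,·)
state=q0 head=2 tape=aa[a]
After 8 steps: state q0, head at 2, tape aaa.

state q0, head at 2, tape aaa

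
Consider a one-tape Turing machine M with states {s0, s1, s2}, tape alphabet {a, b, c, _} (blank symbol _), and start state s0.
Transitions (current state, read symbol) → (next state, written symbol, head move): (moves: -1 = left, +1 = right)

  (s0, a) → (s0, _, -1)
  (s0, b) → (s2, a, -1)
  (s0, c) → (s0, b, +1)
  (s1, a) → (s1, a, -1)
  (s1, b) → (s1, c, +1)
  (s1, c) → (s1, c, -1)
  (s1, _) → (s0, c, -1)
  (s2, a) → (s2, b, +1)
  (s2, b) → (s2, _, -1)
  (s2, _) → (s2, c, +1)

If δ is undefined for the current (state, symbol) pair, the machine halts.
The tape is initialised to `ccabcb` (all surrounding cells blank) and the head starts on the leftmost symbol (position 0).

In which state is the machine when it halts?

state=s0 head=0 tape=_[c]cabcb   (s0,c)→(s0,b,+1)
state=s0 head=1 tape=_b[c]abcb   (s0,c)→(s0,b,+1)
state=s0 head=2 tape=_bb[a]bcb   (s0,a)→(s0,_,-1)
state=s0 head=1 tape=_b[b]_bcb   (s0,b)→(s2,a,-1)
state=s2 head=0 tape=_[b]a_bcb   (s2,b)→(s2,_,-1)
state=s2 head=-1 tape=[_]_a_bcb   (s2,_)→(s2,c,+1)
state=s2 head=0 tape=c[_]a_bcb   (s2,_)→(s2,c,+1)
state=s2 head=1 tape=cc[a]_bcb   (s2,a)→(s2,b,+1)
state=s2 head=2 tape=ccb[_]bcb   (s2,_)→(s2,c,+1)
state=s2 head=3 tape=ccbc[b]cb   (s2,b)→(s2,_,-1)
state=s2 head=2 tape=ccb[c]_cb
No transition is defined for (s2, c); M halts in state s2.

s2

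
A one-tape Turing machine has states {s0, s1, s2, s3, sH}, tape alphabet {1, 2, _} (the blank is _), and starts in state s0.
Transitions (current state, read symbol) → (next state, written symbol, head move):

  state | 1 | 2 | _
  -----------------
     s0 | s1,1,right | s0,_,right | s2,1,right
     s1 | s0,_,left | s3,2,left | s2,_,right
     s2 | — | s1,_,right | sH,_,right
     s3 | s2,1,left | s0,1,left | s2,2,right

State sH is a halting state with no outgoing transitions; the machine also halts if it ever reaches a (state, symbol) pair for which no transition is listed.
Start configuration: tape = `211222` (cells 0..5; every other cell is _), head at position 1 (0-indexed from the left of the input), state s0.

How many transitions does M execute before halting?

13

state=s0 head=1 tape=2[1]1222___   (s0,1)→(s1,1,right)
state=s1 head=2 tape=21[1]222___   (s1,1)→(s0,_,left)
state=s0 head=1 tape=2[1]_222___   (s0,1)→(s1,1,right)
state=s1 head=2 tape=21[_]222___   (s1,_)→(s2,_,right)
state=s2 head=3 tape=21_[2]22___   (s2,2)→(s1,_,right)
state=s1 head=4 tape=21__[2]2___   (s1,2)→(s3,2,left)
state=s3 head=3 tape=21_[_]22___   (s3,_)→(s2,2,right)
state=s2 head=4 tape=21_2[2]2___   (s2,2)→(s1,_,right)
state=s1 head=5 tape=21_2_[2]___   (s1,2)→(s3,2,left)
state=s3 head=4 tape=21_2[_]2___   (s3,_)→(s2,2,right)
state=s2 head=5 tape=21_22[2]___   (s2,2)→(s1,_,right)
state=s1 head=6 tape=21_22_[_]__   (s1,_)→(s2,_,right)
state=s2 head=7 tape=21_22__[_]_   (s2,_)→(sH,_,right)
state=sH head=8 tape=21_22___[_]
M halts after 13 transitions.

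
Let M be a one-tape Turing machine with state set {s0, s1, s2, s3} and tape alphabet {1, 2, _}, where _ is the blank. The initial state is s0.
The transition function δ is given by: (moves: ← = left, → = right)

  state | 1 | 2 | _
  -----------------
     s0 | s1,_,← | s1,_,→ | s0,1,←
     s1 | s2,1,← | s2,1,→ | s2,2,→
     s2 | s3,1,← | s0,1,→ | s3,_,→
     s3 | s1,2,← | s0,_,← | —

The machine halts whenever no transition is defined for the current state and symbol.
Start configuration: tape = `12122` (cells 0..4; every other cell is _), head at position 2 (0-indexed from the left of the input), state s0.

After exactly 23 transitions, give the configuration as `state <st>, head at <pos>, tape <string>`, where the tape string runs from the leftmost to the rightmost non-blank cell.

state s2, head at -1, tape 11___2

s0 | _12[1]22   read 1 → write _, move ←, go to s1
s1 | _1[2]_22   read 2 → write 1, move →, go to s2
s2 | _11[_]22   read _ → write _, move →, go to s3
s3 | _11_[2]2   read 2 → write _, move ←, go to s0
s0 | _11[_]_2   read _ → write 1, move ←, go to s0
s0 | _1[1]1_2   read 1 → write _, move ←, go to s1
s1 | _[1]_1_2   read 1 → write 1, move ←, go to s2
s2 | [_]1_1_2   read _ → write _, move →, go to s3
s3 | _[1]_1_2   read 1 → write 2, move ←, go to s1
s1 | [_]2_1_2   read _ → write 2, move →, go to s2
s2 | 2[2]_1_2   read 2 → write 1, move →, go to s0
s0 | 21[_]1_2   read _ → write 1, move ←, go to s0
s0 | 2[1]11_2   read 1 → write _, move ←, go to s1
s1 | [2]_11_2   read 2 → write 1, move →, go to s2
s2 | 1[_]11_2   read _ → write _, move →, go to s3
s3 | 1_[1]1_2   read 1 → write 2, move ←, go to s1
s1 | 1[_]21_2   read _ → write 2, move →, go to s2
s2 | 12[2]1_2   read 2 → write 1, move →, go to s0
s0 | 121[1]_2   read 1 → write _, move ←, go to s1
s1 | 12[1]__2   read 1 → write 1, move ←, go to s2
s2 | 1[2]1__2   read 2 → write 1, move →, go to s0
s0 | 11[1]__2   read 1 → write _, move ←, go to s1
s1 | 1[1]___2   read 1 → write 1, move ←, go to s2
s2 | [1]1___2
After 23 steps: state s2, head at -1, tape 11___2.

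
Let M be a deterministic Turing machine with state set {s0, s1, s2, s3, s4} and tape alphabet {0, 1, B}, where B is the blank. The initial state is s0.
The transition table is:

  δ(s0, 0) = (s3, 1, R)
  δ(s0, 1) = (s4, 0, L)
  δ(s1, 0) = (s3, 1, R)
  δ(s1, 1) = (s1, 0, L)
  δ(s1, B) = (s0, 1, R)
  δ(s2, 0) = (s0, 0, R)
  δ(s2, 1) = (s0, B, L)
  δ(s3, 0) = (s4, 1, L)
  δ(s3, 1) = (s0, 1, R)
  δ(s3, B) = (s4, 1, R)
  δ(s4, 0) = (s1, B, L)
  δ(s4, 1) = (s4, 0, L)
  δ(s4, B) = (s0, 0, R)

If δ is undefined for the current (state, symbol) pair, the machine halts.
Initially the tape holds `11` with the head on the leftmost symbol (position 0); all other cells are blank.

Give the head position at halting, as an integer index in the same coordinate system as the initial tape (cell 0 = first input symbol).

state=s0 head=0 tape=B[1]1B   (s0,1)→(s4,0,L)
state=s4 head=-1 tape=[B]01B   (s4,B)→(s0,0,R)
state=s0 head=0 tape=0[0]1B   (s0,0)→(s3,1,R)
state=s3 head=1 tape=01[1]B   (s3,1)→(s0,1,R)
state=s0 head=2 tape=011[B]
At halt the head is at cell 2.

2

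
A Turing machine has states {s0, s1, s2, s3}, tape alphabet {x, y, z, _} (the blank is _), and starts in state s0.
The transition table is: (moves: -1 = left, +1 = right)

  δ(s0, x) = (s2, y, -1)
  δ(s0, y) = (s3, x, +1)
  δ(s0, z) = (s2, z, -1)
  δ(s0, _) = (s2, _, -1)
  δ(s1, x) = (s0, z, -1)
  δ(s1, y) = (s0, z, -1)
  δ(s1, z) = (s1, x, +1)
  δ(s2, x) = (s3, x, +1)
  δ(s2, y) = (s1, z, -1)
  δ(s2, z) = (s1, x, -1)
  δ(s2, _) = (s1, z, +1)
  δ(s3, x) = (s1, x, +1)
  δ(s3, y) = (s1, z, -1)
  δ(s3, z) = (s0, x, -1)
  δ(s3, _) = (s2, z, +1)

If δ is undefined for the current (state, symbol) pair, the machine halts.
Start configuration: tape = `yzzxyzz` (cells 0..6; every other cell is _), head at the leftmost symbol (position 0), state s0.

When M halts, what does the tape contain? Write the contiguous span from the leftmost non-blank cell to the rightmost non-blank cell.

state=s0 head=0 tape=____[y]zzxyzz   (s0,y)→(s3,x,+1)
state=s3 head=1 tape=____x[z]zxyzz   (s3,z)→(s0,x,-1)
state=s0 head=0 tape=____[x]xzxyzz   (s0,x)→(s2,y,-1)
state=s2 head=-1 tape=___[_]yxzxyzz   (s2,_)→(s1,z,+1)
state=s1 head=0 tape=___z[y]xzxyzz   (s1,y)→(s0,z,-1)
state=s0 head=-1 tape=___[z]zxzxyzz   (s0,z)→(s2,z,-1)
state=s2 head=-2 tape=__[_]zzxzxyzz   (s2,_)→(s1,z,+1)
state=s1 head=-1 tape=__z[z]zxzxyzz   (s1,z)→(s1,x,+1)
state=s1 head=0 tape=__zx[z]xzxyzz   (s1,z)→(s1,x,+1)
state=s1 head=1 tape=__zxx[x]zxyzz   (s1,x)→(s0,z,-1)
state=s0 head=0 tape=__zx[x]zzxyzz   (s0,x)→(s2,y,-1)
state=s2 head=-1 tape=__z[x]yzzxyzz   (s2,x)→(s3,x,+1)
state=s3 head=0 tape=__zx[y]zzxyzz   (s3,y)→(s1,z,-1)
state=s1 head=-1 tape=__z[x]zzzxyzz   (s1,x)→(s0,z,-1)
state=s0 head=-2 tape=__[z]zzzzxyzz   (s0,z)→(s2,z,-1)
state=s2 head=-3 tape=_[_]zzzzzxyzz   (s2,_)→(s1,z,+1)
state=s1 head=-2 tape=_z[z]zzzzxyzz   (s1,z)→(s1,x,+1)
state=s1 head=-1 tape=_zx[z]zzzxyzz   (s1,z)→(s1,x,+1)
state=s1 head=0 tape=_zxx[z]zzxyzz   (s1,z)→(s1,x,+1)
state=s1 head=1 tape=_zxxx[z]zxyzz   (s1,z)→(s1,x,+1)
state=s1 head=2 tape=_zxxxx[z]xyzz   (s1,z)→(s1,x,+1)
state=s1 head=3 tape=_zxxxxx[x]yzz   (s1,x)→(s0,z,-1)
state=s0 head=2 tape=_zxxxx[x]zyzz   (s0,x)→(s2,y,-1)
state=s2 head=1 tape=_zxxx[x]yzyzz   (s2,x)→(s3,x,+1)
state=s3 head=2 tape=_zxxxx[y]zyzz   (s3,y)→(s1,z,-1)
state=s1 head=1 tape=_zxxx[x]zzyzz   (s1,x)→(s0,z,-1)
state=s0 head=0 tape=_zxx[x]zzzyzz   (s0,x)→(s2,y,-1)
state=s2 head=-1 tape=_zx[x]yzzzyzz   (s2,x)→(s3,x,+1)
state=s3 head=0 tape=_zxx[y]zzzyzz   (s3,y)→(s1,z,-1)
state=s1 head=-1 tape=_zx[x]zzzzyzz   (s1,x)→(s0,z,-1)
state=s0 head=-2 tape=_z[x]zzzzzyzz   (s0,x)→(s2,y,-1)
state=s2 head=-3 tape=_[z]yzzzzzyzz   (s2,z)→(s1,x,-1)
state=s1 head=-4 tape=[_]xyzzzzzyzz
The non-blank tape span at halt is xyzzzzzyzz.

xyzzzzzyzz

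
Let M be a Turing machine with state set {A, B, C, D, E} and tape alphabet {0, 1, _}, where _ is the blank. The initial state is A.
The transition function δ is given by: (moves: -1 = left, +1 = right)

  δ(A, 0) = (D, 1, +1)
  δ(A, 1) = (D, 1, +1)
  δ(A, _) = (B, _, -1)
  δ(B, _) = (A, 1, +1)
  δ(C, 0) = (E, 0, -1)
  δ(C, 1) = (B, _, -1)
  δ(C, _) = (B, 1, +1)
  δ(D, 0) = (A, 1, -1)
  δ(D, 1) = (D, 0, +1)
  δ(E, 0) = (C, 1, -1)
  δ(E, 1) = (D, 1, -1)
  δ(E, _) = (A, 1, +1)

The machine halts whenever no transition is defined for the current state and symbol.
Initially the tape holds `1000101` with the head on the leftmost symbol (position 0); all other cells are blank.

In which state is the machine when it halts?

D

state=A head=0 tape=[1]000101_   (A,1)→(D,1,+1)
state=D head=1 tape=1[0]00101_   (D,0)→(A,1,-1)
state=A head=0 tape=[1]100101_   (A,1)→(D,1,+1)
state=D head=1 tape=1[1]00101_   (D,1)→(D,0,+1)
state=D head=2 tape=10[0]0101_   (D,0)→(A,1,-1)
state=A head=1 tape=1[0]10101_   (A,0)→(D,1,+1)
state=D head=2 tape=11[1]0101_   (D,1)→(D,0,+1)
state=D head=3 tape=110[0]101_   (D,0)→(A,1,-1)
state=A head=2 tape=11[0]1101_   (A,0)→(D,1,+1)
state=D head=3 tape=111[1]101_   (D,1)→(D,0,+1)
state=D head=4 tape=1110[1]01_   (D,1)→(D,0,+1)
state=D head=5 tape=11100[0]1_   (D,0)→(A,1,-1)
state=A head=4 tape=1110[0]11_   (A,0)→(D,1,+1)
state=D head=5 tape=11101[1]1_   (D,1)→(D,0,+1)
state=D head=6 tape=111010[1]_   (D,1)→(D,0,+1)
state=D head=7 tape=1110100[_]
No transition is defined for (D, _); M halts in state D.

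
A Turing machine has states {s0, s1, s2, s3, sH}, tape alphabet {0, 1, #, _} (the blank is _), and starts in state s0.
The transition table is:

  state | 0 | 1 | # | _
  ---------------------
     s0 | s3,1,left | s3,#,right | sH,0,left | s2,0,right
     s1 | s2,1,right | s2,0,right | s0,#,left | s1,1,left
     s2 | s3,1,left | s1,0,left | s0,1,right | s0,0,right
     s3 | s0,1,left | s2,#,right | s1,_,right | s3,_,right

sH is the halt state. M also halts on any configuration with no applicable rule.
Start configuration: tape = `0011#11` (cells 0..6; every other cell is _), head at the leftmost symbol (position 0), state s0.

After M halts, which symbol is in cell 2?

s0 | _[0]011#11   read 0 → write 1, move left, go to s3
s3 | [_]1011#11   read _ → write _, move right, go to s3
s3 | _[1]011#11   read 1 → write #, move right, go to s2
s2 | _#[0]11#11   read 0 → write 1, move left, go to s3
s3 | _[#]111#11   read # → write _, move right, go to s1
s1 | __[1]11#11   read 1 → write 0, move right, go to s2
s2 | __0[1]1#11   read 1 → write 0, move left, go to s1
s1 | __[0]01#11   read 0 → write 1, move right, go to s2
s2 | __1[0]1#11   read 0 → write 1, move left, go to s3
s3 | __[1]11#11   read 1 → write #, move right, go to s2
s2 | __#[1]1#11   read 1 → write 0, move left, go to s1
s1 | __[#]01#11   read # → write #, move left, go to s0
s0 | _[_]#01#11   read _ → write 0, move right, go to s2
s2 | _0[#]01#11   read # → write 1, move right, go to s0
s0 | _01[0]1#11   read 0 → write 1, move left, go to s3
s3 | _0[1]11#11   read 1 → write #, move right, go to s2
s2 | _0#[1]1#11   read 1 → write 0, move left, go to s1
s1 | _0[#]01#11   read # → write #, move left, go to s0
s0 | _[0]#01#11   read 0 → write 1, move left, go to s3
s3 | [_]1#01#11   read _ → write _, move right, go to s3
s3 | _[1]#01#11   read 1 → write #, move right, go to s2
s2 | _#[#]01#11   read # → write 1, move right, go to s0
s0 | _#1[0]1#11   read 0 → write 1, move left, go to s3
s3 | _#[1]11#11   read 1 → write #, move right, go to s2
s2 | _##[1]1#11   read 1 → write 0, move left, go to s1
s1 | _#[#]01#11   read # → write #, move left, go to s0
s0 | _[#]#01#11   read # → write 0, move left, go to sH
sH | [_]0#01#11
Cell 2 holds 0 when M halts.

0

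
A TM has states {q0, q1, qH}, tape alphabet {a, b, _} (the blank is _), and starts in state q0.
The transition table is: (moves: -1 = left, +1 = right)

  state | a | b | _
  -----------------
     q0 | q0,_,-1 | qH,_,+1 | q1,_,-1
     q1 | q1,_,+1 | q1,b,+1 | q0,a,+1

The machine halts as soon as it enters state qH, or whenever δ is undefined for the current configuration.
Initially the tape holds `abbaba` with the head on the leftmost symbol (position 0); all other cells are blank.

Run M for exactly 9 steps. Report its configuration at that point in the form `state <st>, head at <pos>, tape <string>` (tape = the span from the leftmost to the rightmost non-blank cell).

q0 | __[a]bbaba   read a → write _, move -1, go to q0
q0 | _[_]_bbaba   read _ → write _, move -1, go to q1
q1 | [_]__bbaba   read _ → write a, move +1, go to q0
q0 | a[_]_bbaba   read _ → write _, move -1, go to q1
q1 | [a]__bbaba   read a → write _, move +1, go to q1
q1 | _[_]_bbaba   read _ → write a, move +1, go to q0
q0 | _a[_]bbaba   read _ → write _, move -1, go to q1
q1 | _[a]_bbaba   read a → write _, move +1, go to q1
q1 | __[_]bbaba   read _ → write a, move +1, go to q0
q0 | __a[b]baba
After 9 steps: state q0, head at 1, tape abbaba.

state q0, head at 1, tape abbaba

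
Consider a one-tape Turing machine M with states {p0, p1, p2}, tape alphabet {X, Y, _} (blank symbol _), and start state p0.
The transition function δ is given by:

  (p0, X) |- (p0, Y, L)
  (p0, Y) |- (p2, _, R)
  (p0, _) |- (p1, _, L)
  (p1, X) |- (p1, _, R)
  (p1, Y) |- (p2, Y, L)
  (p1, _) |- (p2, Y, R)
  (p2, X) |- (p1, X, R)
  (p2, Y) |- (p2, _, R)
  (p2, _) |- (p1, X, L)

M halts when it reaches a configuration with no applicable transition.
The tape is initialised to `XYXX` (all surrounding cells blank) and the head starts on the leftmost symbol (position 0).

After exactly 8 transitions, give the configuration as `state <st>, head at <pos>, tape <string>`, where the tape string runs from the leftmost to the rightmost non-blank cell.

p0 | ____[X]YXX   read X → write Y, move L, go to p0
p0 | ___[_]YYXX   read _ → write _, move L, go to p1
p1 | __[_]_YYXX   read _ → write Y, move R, go to p2
p2 | __Y[_]YYXX   read _ → write X, move L, go to p1
p1 | __[Y]XYYXX   read Y → write Y, move L, go to p2
p2 | _[_]YXYYXX   read _ → write X, move L, go to p1
p1 | [_]XYXYYXX   read _ → write Y, move R, go to p2
p2 | Y[X]YXYYXX   read X → write X, move R, go to p1
p1 | YX[Y]XYYXX
After 8 steps: state p1, head at -2, tape YXYXYYXX.

state p1, head at -2, tape YXYXYYXX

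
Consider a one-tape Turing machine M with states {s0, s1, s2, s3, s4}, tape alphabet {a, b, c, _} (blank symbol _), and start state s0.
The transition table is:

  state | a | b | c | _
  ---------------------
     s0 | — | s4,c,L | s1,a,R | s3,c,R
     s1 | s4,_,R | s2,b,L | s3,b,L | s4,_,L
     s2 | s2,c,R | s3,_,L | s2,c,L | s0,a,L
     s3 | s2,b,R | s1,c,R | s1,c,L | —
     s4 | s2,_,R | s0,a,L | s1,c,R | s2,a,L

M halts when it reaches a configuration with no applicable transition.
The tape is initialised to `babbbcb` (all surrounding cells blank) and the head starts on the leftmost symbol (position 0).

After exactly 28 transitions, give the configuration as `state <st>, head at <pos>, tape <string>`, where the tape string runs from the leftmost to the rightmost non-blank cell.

s0 | _______[b]abbbcb   read b → write c, move L, go to s4
s4 | ______[_]cabbbcb   read _ → write a, move L, go to s2
s2 | _____[_]acabbbcb   read _ → write a, move L, go to s0
s0 | ____[_]aacabbbcb   read _ → write c, move R, go to s3
s3 | ____c[a]acabbbcb   read a → write b, move R, go to s2
s2 | ____cb[a]cabbbcb   read a → write c, move R, go to s2
s2 | ____cbc[c]abbbcb   read c → write c, move L, go to s2
s2 | ____cb[c]cabbbcb   read c → write c, move L, go to s2
s2 | ____c[b]ccabbbcb   read b → write _, move L, go to s3
s3 | ____[c]_ccabbbcb   read c → write c, move L, go to s1
s1 | ___[_]c_ccabbbcb   read _ → write _, move L, go to s4
s4 | __[_]_c_ccabbbcb   read _ → write a, move L, go to s2
s2 | _[_]a_c_ccabbbcb   read _ → write a, move L, go to s0
s0 | [_]aa_c_ccabbbcb   read _ → write c, move R, go to s3
s3 | c[a]a_c_ccabbbcb   read a → write b, move R, go to s2
s2 | cb[a]_c_ccabbbcb   read a → write c, move R, go to s2
s2 | cbc[_]c_ccabbbcb   read _ → write a, move L, go to s0
s0 | cb[c]ac_ccabbbcb   read c → write a, move R, go to s1
s1 | cba[a]c_ccabbbcb   read a → write _, move R, go to s4
s4 | cba_[c]_ccabbbcb   read c → write c, move R, go to s1
s1 | cba_c[_]ccabbbcb   read _ → write _, move L, go to s4
s4 | cba_[c]_ccabbbcb   read c → write c, move R, go to s1
s1 | cba_c[_]ccabbbcb   read _ → write _, move L, go to s4
s4 | cba_[c]_ccabbbcb   read c → write c, move R, go to s1
s1 | cba_c[_]ccabbbcb   read _ → write _, move L, go to s4
s4 | cba_[c]_ccabbbcb   read c → write c, move R, go to s1
s1 | cba_c[_]ccabbbcb   read _ → write _, move L, go to s4
s4 | cba_[c]_ccabbbcb   read c → write c, move R, go to s1
s1 | cba_c[_]ccabbbcb
After 28 steps: state s1, head at -2, tape cba_c_ccabbbcb.

state s1, head at -2, tape cba_c_ccabbbcb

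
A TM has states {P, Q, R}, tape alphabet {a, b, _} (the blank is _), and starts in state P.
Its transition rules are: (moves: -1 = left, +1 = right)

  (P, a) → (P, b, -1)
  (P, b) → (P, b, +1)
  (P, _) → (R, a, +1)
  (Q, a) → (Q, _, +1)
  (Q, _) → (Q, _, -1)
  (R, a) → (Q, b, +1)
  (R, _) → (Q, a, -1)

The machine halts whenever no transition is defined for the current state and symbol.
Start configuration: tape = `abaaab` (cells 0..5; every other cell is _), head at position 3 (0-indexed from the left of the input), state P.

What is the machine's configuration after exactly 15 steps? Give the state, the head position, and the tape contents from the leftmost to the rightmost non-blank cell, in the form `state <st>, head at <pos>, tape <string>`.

state=P head=3 tape=aba[a]ab___   (P,a)→(P,b,-1)
state=P head=2 tape=ab[a]bab___   (P,a)→(P,b,-1)
state=P head=1 tape=a[b]bbab___   (P,b)→(P,b,+1)
state=P head=2 tape=ab[b]bab___   (P,b)→(P,b,+1)
state=P head=3 tape=abb[b]ab___   (P,b)→(P,b,+1)
state=P head=4 tape=abbb[a]b___   (P,a)→(P,b,-1)
state=P head=3 tape=abb[b]bb___   (P,b)→(P,b,+1)
state=P head=4 tape=abbb[b]b___   (P,b)→(P,b,+1)
state=P head=5 tape=abbbb[b]___   (P,b)→(P,b,+1)
state=P head=6 tape=abbbbb[_]__   (P,_)→(R,a,+1)
state=R head=7 tape=abbbbba[_]_   (R,_)→(Q,a,-1)
state=Q head=6 tape=abbbbb[a]a_   (Q,a)→(Q,_,+1)
state=Q head=7 tape=abbbbb_[a]_   (Q,a)→(Q,_,+1)
state=Q head=8 tape=abbbbb__[_]   (Q,_)→(Q,_,-1)
state=Q head=7 tape=abbbbb_[_]_   (Q,_)→(Q,_,-1)
state=Q head=6 tape=abbbbb[_]__
After 15 steps: state Q, head at 6, tape abbbbb.

state Q, head at 6, tape abbbbb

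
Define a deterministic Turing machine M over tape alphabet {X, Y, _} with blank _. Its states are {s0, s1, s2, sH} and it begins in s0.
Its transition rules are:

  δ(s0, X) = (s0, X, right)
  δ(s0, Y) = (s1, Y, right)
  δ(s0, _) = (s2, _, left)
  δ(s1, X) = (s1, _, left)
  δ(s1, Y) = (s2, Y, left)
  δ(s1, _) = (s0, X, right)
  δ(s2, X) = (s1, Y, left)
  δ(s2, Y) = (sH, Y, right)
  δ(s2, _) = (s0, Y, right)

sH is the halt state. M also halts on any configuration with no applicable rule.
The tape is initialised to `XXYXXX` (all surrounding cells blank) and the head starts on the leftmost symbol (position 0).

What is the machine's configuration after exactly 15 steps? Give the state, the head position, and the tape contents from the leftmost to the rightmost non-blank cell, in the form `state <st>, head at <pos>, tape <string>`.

state s2, head at 1, tape XYXYY_XX

state=s0 head=0 tape=__[X]XYXXX   (s0,X)→(s0,X,right)
state=s0 head=1 tape=__X[X]YXXX   (s0,X)→(s0,X,right)
state=s0 head=2 tape=__XX[Y]XXX   (s0,Y)→(s1,Y,right)
state=s1 head=3 tape=__XXY[X]XX   (s1,X)→(s1,_,left)
state=s1 head=2 tape=__XX[Y]_XX   (s1,Y)→(s2,Y,left)
state=s2 head=1 tape=__X[X]Y_XX   (s2,X)→(s1,Y,left)
state=s1 head=0 tape=__[X]YY_XX   (s1,X)→(s1,_,left)
state=s1 head=-1 tape=_[_]_YY_XX   (s1,_)→(s0,X,right)
state=s0 head=0 tape=_X[_]YY_XX   (s0,_)→(s2,_,left)
state=s2 head=-1 tape=_[X]_YY_XX   (s2,X)→(s1,Y,left)
state=s1 head=-2 tape=[_]Y_YY_XX   (s1,_)→(s0,X,right)
state=s0 head=-1 tape=X[Y]_YY_XX   (s0,Y)→(s1,Y,right)
state=s1 head=0 tape=XY[_]YY_XX   (s1,_)→(s0,X,right)
state=s0 head=1 tape=XYX[Y]Y_XX   (s0,Y)→(s1,Y,right)
state=s1 head=2 tape=XYXY[Y]_XX   (s1,Y)→(s2,Y,left)
state=s2 head=1 tape=XYX[Y]Y_XX
After 15 steps: state s2, head at 1, tape XYXYY_XX.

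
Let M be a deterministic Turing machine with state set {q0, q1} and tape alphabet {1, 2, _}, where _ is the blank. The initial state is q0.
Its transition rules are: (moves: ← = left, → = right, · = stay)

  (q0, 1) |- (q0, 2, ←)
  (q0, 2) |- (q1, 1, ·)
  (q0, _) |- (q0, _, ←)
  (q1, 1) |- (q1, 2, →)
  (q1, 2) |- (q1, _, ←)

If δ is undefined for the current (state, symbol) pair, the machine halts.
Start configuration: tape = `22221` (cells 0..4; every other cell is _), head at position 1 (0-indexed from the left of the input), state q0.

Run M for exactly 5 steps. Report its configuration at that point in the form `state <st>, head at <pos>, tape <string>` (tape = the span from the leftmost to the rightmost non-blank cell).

state q1, head at -1, tape 21

q0 | _2[2]221   read 2 → write 1, move ·, go to q1
q1 | _2[1]221   read 1 → write 2, move →, go to q1
q1 | _22[2]21   read 2 → write _, move ←, go to q1
q1 | _2[2]_21   read 2 → write _, move ←, go to q1
q1 | _[2]__21   read 2 → write _, move ←, go to q1
q1 | [_]___21
After 5 steps: state q1, head at -1, tape 21.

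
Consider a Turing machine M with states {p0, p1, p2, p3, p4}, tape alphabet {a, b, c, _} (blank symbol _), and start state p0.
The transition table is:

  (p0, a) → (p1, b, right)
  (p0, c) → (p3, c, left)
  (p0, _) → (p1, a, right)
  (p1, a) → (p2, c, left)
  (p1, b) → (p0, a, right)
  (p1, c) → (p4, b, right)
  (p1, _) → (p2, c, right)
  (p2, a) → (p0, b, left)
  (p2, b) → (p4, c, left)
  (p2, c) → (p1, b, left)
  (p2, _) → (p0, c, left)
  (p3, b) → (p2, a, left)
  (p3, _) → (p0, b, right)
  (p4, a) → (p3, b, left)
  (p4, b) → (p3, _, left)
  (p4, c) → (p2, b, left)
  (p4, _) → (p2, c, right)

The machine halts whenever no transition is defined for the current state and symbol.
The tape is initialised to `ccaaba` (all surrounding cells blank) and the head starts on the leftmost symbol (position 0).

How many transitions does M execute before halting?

state=p0 head=0 tape=____[c]caaba   (p0,c)→(p3,c,left)
state=p3 head=-1 tape=___[_]ccaaba   (p3,_)→(p0,b,right)
state=p0 head=0 tape=___b[c]caaba   (p0,c)→(p3,c,left)
state=p3 head=-1 tape=___[b]ccaaba   (p3,b)→(p2,a,left)
state=p2 head=-2 tape=__[_]accaaba   (p2,_)→(p0,c,left)
state=p0 head=-3 tape=_[_]caccaaba   (p0,_)→(p1,a,right)
state=p1 head=-2 tape=_a[c]accaaba   (p1,c)→(p4,b,right)
state=p4 head=-1 tape=_ab[a]ccaaba   (p4,a)→(p3,b,left)
state=p3 head=-2 tape=_a[b]bccaaba   (p3,b)→(p2,a,left)
state=p2 head=-3 tape=_[a]abccaaba   (p2,a)→(p0,b,left)
state=p0 head=-4 tape=[_]babccaaba   (p0,_)→(p1,a,right)
state=p1 head=-3 tape=a[b]abccaaba   (p1,b)→(p0,a,right)
state=p0 head=-2 tape=aa[a]bccaaba   (p0,a)→(p1,b,right)
state=p1 head=-1 tape=aab[b]ccaaba   (p1,b)→(p0,a,right)
state=p0 head=0 tape=aaba[c]caaba   (p0,c)→(p3,c,left)
state=p3 head=-1 tape=aab[a]ccaaba
M halts after 15 transitions.

15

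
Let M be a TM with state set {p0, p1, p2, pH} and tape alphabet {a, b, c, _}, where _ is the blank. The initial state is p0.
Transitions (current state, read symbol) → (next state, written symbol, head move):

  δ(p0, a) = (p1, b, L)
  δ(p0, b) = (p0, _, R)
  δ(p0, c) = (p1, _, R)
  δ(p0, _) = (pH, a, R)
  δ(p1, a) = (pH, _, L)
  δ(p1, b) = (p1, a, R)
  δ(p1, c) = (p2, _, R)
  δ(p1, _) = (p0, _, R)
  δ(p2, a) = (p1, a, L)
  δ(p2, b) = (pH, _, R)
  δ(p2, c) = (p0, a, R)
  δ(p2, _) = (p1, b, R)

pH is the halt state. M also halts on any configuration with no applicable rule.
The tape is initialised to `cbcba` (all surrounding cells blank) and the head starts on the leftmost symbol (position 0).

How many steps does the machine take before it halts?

p0 | [c]bcba   read c → write _, move R, go to p1
p1 | _[b]cba   read b → write a, move R, go to p1
p1 | _a[c]ba   read c → write _, move R, go to p2
p2 | _a_[b]a   read b → write _, move R, go to pH
pH | _a__[a]
M halts after 4 transitions.

4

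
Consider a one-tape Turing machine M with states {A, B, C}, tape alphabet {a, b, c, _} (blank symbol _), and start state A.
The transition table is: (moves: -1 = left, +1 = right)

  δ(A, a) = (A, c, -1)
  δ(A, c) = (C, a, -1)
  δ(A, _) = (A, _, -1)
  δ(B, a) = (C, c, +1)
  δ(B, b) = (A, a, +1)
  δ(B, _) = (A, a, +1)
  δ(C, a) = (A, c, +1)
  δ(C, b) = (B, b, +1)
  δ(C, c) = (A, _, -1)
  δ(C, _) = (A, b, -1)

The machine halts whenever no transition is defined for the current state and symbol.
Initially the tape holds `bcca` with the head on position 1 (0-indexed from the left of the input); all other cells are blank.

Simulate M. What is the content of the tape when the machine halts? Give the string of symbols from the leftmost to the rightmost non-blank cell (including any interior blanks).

A | b[c]ca___   read c → write a, move -1, go to C
C | [b]aca___   read b → write b, move +1, go to B
B | b[a]ca___   read a → write c, move +1, go to C
C | bc[c]a___   read c → write _, move -1, go to A
A | b[c]_a___   read c → write a, move -1, go to C
C | [b]a_a___   read b → write b, move +1, go to B
B | b[a]_a___   read a → write c, move +1, go to C
C | bc[_]a___   read _ → write b, move -1, go to A
A | b[c]ba___   read c → write a, move -1, go to C
C | [b]aba___   read b → write b, move +1, go to B
B | b[a]ba___   read a → write c, move +1, go to C
C | bc[b]a___   read b → write b, move +1, go to B
B | bcb[a]___   read a → write c, move +1, go to C
C | bcbc[_]__   read _ → write b, move -1, go to A
A | bcb[c]b__   read c → write a, move -1, go to C
C | bc[b]ab__   read b → write b, move +1, go to B
B | bcb[a]b__   read a → write c, move +1, go to C
C | bcbc[b]__   read b → write b, move +1, go to B
B | bcbcb[_]_   read _ → write a, move +1, go to A
A | bcbcba[_]   read _ → write _, move -1, go to A
A | bcbcb[a]_   read a → write c, move -1, go to A
A | bcbc[b]c_
The non-blank tape span at halt is bcbcbc.

bcbcbc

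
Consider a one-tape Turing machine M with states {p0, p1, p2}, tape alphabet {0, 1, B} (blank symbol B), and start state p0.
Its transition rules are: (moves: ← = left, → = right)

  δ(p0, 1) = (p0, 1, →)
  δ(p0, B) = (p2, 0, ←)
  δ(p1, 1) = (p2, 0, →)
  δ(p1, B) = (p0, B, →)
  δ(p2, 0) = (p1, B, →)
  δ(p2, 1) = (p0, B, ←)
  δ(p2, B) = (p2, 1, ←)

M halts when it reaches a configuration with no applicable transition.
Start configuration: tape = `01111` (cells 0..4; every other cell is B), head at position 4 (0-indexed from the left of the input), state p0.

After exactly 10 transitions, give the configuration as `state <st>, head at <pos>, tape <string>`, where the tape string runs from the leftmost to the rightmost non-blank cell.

state=p0 head=4 tape=0111[1]B   (p0,1)→(p0,1,→)
state=p0 head=5 tape=01111[B]   (p0,B)→(p2,0,←)
state=p2 head=4 tape=0111[1]0   (p2,1)→(p0,B,←)
state=p0 head=3 tape=011[1]B0   (p0,1)→(p0,1,→)
state=p0 head=4 tape=0111[B]0   (p0,B)→(p2,0,←)
state=p2 head=3 tape=011[1]00   (p2,1)→(p0,B,←)
state=p0 head=2 tape=01[1]B00   (p0,1)→(p0,1,→)
state=p0 head=3 tape=011[B]00   (p0,B)→(p2,0,←)
state=p2 head=2 tape=01[1]000   (p2,1)→(p0,B,←)
state=p0 head=1 tape=0[1]B000   (p0,1)→(p0,1,→)
state=p0 head=2 tape=01[B]000
After 10 steps: state p0, head at 2, tape 01B000.

state p0, head at 2, tape 01B000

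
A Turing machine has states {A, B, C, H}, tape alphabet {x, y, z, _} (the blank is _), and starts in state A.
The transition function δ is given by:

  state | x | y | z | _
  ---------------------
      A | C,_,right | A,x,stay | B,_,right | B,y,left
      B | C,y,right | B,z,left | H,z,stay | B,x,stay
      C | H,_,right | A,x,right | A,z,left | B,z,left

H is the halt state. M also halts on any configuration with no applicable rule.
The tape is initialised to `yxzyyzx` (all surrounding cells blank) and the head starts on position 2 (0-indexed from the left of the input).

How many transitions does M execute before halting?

24

A | yx[z]yyzx   read z → write _, move right, go to B
B | yx_[y]yzx   read y → write z, move left, go to B
B | yx[_]zyzx   read _ → write x, move stay, go to B
B | yx[x]zyzx   read x → write y, move right, go to C
C | yxy[z]yzx   read z → write z, move left, go to A
A | yx[y]zyzx   read y → write x, move stay, go to A
A | yx[x]zyzx   read x → write _, move right, go to C
C | yx_[z]yzx   read z → write z, move left, go to A
A | yx[_]zyzx   read _ → write y, move left, go to B
B | y[x]yzyzx   read x → write y, move right, go to C
C | yy[y]zyzx   read y → write x, move right, go to A
A | yyx[z]yzx   read z → write _, move right, go to B
B | yyx_[y]zx   read y → write z, move left, go to B
B | yyx[_]zzx   read _ → write x, move stay, go to B
B | yyx[x]zzx   read x → write y, move right, go to C
C | yyxy[z]zx   read z → write z, move left, go to A
A | yyx[y]zzx   read y → write x, move stay, go to A
A | yyx[x]zzx   read x → write _, move right, go to C
C | yyx_[z]zx   read z → write z, move left, go to A
A | yyx[_]zzx   read _ → write y, move left, go to B
B | yy[x]yzzx   read x → write y, move right, go to C
C | yyy[y]zzx   read y → write x, move right, go to A
A | yyyx[z]zx   read z → write _, move right, go to B
B | yyyx_[z]x   read z → write z, move stay, go to H
H | yyyx_[z]x
M halts after 24 transitions.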